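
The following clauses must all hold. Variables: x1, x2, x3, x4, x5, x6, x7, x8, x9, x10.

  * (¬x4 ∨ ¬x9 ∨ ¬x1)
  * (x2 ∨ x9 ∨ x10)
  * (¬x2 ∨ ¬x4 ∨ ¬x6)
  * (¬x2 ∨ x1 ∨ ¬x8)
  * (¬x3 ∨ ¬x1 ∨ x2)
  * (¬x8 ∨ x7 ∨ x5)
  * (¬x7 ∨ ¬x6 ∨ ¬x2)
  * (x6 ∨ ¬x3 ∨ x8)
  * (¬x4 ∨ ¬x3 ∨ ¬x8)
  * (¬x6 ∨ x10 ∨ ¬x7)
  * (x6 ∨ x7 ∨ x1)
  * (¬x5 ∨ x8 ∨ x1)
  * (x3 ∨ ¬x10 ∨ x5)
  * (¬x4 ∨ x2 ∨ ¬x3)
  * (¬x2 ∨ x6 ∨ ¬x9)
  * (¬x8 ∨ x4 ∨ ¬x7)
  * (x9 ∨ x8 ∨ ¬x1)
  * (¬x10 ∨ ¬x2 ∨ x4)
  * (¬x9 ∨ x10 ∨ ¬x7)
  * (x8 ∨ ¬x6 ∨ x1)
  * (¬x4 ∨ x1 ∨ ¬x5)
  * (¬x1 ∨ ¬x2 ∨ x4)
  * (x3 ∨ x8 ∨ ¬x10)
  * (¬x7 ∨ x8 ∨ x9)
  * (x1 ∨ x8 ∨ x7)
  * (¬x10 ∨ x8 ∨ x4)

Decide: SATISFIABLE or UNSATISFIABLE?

SATISFIABLE

Try x1 = True.
Set x2 = False and propagate.
  then x3 is forced to False.
The remaining clauses are satisfied by x4 = False, x5 = True, x6 = True, x7 = False, x8 = False, x9 = True, x10 = False.
Every clause has at least one true literal under this assignment.
So x1 = True  x2 = False  x3 = False  x4 = False  x5 = True  x6 = True  x7 = False  x8 = False  x9 = True  x10 = False is a satisfying assignment.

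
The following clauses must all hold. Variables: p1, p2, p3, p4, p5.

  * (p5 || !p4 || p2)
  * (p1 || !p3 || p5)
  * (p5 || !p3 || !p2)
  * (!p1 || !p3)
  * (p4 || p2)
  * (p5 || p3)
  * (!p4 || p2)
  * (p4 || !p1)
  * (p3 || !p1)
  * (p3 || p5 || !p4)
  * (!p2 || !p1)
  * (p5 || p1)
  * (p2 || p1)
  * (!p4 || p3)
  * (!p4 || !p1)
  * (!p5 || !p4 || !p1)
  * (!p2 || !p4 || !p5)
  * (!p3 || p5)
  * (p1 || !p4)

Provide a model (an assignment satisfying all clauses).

p1=False, p2=True, p3=True, p4=False, p5=True

Try p1 = False.
  then p5 is forced to True.
  then p2 is forced to True.
  then p4 is forced to False.
p3 is now unconstrained; take p3 = True.
Every clause has at least one true literal under this assignment.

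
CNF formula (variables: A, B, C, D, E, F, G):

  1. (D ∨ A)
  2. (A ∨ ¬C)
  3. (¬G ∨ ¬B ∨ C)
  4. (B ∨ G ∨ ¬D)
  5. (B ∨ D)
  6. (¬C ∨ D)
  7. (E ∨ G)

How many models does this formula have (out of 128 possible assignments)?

Split on D, then B.
  D=1, B=1: F free; 5 ways for (A,C,E,G) × 2^1 = 10.
  D=1, B=0: E, F free; 3 ways for (A,C,G) × 2^2 = 12.
  D=0, B=1: remaining (A,C,E,F,G) ∈ {(1,0,1,0,0); (1,0,1,1,0)} — 2.
  D=0, B=0: a clause becomes empty — 0.
Total: 10 + 12 + 2 + 0 = 24.

24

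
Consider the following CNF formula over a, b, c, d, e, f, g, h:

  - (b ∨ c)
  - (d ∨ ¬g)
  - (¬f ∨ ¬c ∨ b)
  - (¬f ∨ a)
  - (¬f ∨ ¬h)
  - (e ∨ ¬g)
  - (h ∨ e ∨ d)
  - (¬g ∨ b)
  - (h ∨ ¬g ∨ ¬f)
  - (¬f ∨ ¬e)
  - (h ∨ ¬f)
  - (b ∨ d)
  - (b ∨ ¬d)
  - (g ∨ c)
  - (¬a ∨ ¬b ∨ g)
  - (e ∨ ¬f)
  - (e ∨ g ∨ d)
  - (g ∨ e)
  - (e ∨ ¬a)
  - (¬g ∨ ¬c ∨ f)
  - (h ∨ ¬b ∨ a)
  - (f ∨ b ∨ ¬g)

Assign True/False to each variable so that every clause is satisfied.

a=F  b=T  c=T  d=F  e=T  f=F  g=F  h=T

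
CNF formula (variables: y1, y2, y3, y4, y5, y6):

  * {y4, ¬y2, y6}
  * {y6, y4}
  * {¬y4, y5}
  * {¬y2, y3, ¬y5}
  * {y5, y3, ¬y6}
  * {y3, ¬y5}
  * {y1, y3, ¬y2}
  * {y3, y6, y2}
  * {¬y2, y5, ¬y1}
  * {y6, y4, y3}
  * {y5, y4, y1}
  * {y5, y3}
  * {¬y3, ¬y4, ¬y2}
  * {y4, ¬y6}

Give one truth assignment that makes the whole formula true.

y1 = True, y2 = False, y3 = True, y4 = True, y5 = True, y6 = False

Check each clause:
  1. {¬y2, y4, y6} — y4 is true.
  2. {y4, y6} — y4 is true.
  3. {¬y4, y5} — y5 is true.
  4. {¬y5, y3, ¬y2} — y3 is true.
  5. {¬y6, y5, y3} — ¬y6 is true.
  6. {y3, ¬y5} — y3 is true.
  7. {y3, ¬y2, y1} — y1 is true.
  8. {y6, y3, y2} — y3 is true.
  9. {y5, ¬y1, ¬y2} — y5 is true.
  10. {y4, y6, y3} — y3 is true.
  11. {y4, y5, y1} — y1 is true.
  12. {y5, y3} — y3 is true.
  13. {¬y2, ¬y3, ¬y4} — ¬y2 is true.
  14. {¬y6, y4} — ¬y6 is true.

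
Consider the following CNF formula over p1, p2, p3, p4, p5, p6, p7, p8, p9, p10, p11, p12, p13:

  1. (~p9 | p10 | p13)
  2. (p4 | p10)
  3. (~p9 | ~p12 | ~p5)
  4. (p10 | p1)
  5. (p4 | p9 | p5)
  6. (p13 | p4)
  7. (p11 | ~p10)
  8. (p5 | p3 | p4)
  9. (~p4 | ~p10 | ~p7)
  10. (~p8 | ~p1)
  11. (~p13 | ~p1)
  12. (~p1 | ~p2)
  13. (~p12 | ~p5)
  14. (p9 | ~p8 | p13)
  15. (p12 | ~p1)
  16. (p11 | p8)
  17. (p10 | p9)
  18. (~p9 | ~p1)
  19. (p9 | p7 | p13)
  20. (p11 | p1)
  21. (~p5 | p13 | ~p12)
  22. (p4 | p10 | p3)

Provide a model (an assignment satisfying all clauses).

p1=False, p2=False, p3=False, p4=False, p5=True, p6=True, p7=True, p8=True, p9=False, p10=True, p11=True, p12=False, p13=True

p2 occurs only negated in the remaining clauses — set p2 = False.
Pure literal: p11 appears only positively; assign p11 = True.
Set p1 = False and propagate.
  then p10 is forced to True.
The remaining clauses are satisfied by p3 = False, p4 = False, p5 = True, p6 = True, p7 = True, p8 = True, p9 = False, p12 = False, p13 = True.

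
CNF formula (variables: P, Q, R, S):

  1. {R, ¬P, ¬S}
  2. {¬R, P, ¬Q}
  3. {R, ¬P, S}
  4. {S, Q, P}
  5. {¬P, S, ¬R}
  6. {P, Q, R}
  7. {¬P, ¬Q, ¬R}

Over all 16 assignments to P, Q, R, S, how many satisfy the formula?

4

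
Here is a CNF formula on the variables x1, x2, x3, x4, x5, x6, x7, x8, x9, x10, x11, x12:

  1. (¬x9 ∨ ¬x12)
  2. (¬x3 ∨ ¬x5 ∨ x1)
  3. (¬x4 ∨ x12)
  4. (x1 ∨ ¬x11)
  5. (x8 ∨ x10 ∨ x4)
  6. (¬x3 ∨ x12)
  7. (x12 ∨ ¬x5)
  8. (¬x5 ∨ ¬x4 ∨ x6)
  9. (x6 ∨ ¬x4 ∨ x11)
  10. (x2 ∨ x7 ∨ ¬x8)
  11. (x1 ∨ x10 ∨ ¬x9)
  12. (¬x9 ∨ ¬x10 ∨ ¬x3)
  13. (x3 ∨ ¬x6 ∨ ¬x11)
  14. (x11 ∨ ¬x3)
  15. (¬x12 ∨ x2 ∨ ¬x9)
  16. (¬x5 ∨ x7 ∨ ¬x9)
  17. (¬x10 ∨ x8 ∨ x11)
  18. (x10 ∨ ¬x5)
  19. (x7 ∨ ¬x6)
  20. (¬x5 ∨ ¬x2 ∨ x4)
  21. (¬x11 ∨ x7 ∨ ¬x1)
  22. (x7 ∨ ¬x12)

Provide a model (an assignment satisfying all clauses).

x1=True, x2=False, x3=False, x4=False, x5=False, x6=False, x7=True, x8=True, x9=False, x10=True, x11=False, x12=False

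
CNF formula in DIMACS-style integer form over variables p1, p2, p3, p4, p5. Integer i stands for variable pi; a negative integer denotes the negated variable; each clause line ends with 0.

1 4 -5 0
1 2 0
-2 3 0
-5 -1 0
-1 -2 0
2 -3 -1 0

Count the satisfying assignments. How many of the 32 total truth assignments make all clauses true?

Satisfying assignments:
  p1=F p2=T p3=T p4=F p5=F
  p1=F p2=T p3=T p4=T p5=F
  p1=F p2=T p3=T p4=T p5=T
  p1=T p2=F p3=F p4=F p5=F
  p1=T p2=F p3=F p4=T p5=F
Count: 5.

5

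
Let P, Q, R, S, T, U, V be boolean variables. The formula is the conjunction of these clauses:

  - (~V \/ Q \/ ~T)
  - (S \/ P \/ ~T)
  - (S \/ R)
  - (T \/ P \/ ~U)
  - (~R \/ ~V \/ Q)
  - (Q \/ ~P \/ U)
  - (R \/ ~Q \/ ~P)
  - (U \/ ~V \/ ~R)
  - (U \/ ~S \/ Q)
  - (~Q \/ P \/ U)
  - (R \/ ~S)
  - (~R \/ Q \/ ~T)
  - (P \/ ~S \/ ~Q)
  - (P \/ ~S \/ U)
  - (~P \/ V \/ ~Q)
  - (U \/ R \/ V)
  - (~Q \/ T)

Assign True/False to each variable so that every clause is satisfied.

P=T  Q=F  R=T  S=T  T=F  U=T  V=F

Try P = True.
For the remaining variables, Q = False, R = True, S = True, T = False, U = True, V = False works.
Check each clause:
  1. (~T \/ Q \/ ~V) — ~V is true.
  2. (S \/ P \/ ~T) — P is true.
  3. (R \/ S) — R is true.
  4. (T \/ ~U \/ P) — P is true.
  5. (~V \/ ~R \/ Q) — ~V is true.
  6. (U \/ Q \/ ~P) — U is true.
  7. (R \/ ~Q \/ ~P) — R is true.
  8. (U \/ ~R \/ ~V) — ~V is true.
  9. (Q \/ U \/ ~S) — U is true.
  10. (~Q \/ P \/ U) — P is true.
  11. (~S \/ R) — R is true.
  12. (~R \/ ~T \/ Q) — ~T is true.
  13. (~Q \/ P \/ ~S) — P is true.
  14. (U \/ P \/ ~S) — P is true.
  15. (~P \/ ~Q \/ V) — ~Q is true.
  16. (R \/ V \/ U) — R is true.
  17. (~Q \/ T) — ~Q is true.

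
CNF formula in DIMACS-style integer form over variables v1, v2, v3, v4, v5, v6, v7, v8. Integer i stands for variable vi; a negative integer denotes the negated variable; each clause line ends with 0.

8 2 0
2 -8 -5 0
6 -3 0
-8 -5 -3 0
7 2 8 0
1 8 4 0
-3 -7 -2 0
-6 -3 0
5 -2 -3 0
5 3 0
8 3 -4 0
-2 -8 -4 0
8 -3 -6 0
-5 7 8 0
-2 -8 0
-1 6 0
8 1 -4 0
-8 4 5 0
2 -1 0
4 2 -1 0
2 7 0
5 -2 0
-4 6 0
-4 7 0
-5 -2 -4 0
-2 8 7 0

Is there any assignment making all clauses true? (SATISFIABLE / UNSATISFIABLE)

Branch on v1: take v1 = True.
  then v6 is forced to True.
  then v3 is forced to False.
  then v5 is forced to True.
  then v2 is forced to True.
  then v8 is forced to False.
  then v4 is forced to False.
  then v7 is forced to True.
So v1=True  v2=True  v3=False  v4=False  v5=True  v6=True  v7=True  v8=False is a satisfying assignment.

SATISFIABLE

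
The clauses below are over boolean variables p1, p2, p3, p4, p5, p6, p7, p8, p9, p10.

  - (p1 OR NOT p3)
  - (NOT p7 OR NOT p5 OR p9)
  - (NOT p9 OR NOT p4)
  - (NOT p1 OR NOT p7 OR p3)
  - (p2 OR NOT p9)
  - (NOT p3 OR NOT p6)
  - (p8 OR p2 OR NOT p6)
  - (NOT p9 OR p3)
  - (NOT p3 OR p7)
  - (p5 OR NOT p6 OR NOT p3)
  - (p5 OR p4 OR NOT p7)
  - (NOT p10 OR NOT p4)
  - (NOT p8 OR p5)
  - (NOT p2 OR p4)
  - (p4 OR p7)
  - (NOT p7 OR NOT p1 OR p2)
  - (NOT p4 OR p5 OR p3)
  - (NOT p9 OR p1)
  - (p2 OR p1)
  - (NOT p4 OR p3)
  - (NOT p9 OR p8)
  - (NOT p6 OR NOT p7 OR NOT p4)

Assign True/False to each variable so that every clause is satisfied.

p1=T, p2=T, p3=T, p4=T, p5=F, p6=F, p7=T, p8=F, p9=F, p10=F

Check each clause:
  1. (p1 OR NOT p3) — p1 is true.
  2. (NOT p7 OR p9 OR NOT p5) — NOT p5 is true.
  3. (NOT p9 OR NOT p4) — NOT p9 is true.
  4. (NOT p7 OR p3 OR NOT p1) — p3 is true.
  5. (p2 OR NOT p9) — p2 is true.
  6. (NOT p6 OR NOT p3) — NOT p6 is true.
  7. (p8 OR NOT p6 OR p2) — p2 is true.
  8. (NOT p9 OR p3) — p3 is true.
  9. (p7 OR NOT p3) — p7 is true.
  10. (p5 OR NOT p6 OR NOT p3) — NOT p6 is true.
  11. (p4 OR p5 OR NOT p7) — p4 is true.
  12. (NOT p10 OR NOT p4) — NOT p10 is true.
  13. (p5 OR NOT p8) — NOT p8 is true.
  14. (p4 OR NOT p2) — p4 is true.
  15. (p7 OR p4) — p4 is true.
  16. (NOT p1 OR p2 OR NOT p7) — p2 is true.
  17. (p3 OR NOT p4 OR p5) — p3 is true.
  18. (NOT p9 OR p1) — p1 is true.
  19. (p2 OR p1) — p1 is true.
  20. (p3 OR NOT p4) — p3 is true.
  21. (NOT p9 OR p8) — NOT p9 is true.
  22. (NOT p4 OR NOT p7 OR NOT p6) — NOT p6 is true.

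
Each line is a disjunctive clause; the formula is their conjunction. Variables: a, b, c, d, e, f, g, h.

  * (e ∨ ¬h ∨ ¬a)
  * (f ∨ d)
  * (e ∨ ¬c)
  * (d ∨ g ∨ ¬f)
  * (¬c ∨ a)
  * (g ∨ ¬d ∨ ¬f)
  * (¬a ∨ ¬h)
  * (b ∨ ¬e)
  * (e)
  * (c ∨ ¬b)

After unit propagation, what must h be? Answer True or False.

False

Unit clause (e) sets e = True.
(b ∨ ¬e) with e = True leaves only b, so b = True.
(c ∨ ¬b): since b = True, the clause reduces to (c). c = True.
In (a ∨ ¬c), ¬c is now false; a must hold, so a = True.
In (¬a ∨ ¬h), ¬a is now false; ¬h must hold, so h = False.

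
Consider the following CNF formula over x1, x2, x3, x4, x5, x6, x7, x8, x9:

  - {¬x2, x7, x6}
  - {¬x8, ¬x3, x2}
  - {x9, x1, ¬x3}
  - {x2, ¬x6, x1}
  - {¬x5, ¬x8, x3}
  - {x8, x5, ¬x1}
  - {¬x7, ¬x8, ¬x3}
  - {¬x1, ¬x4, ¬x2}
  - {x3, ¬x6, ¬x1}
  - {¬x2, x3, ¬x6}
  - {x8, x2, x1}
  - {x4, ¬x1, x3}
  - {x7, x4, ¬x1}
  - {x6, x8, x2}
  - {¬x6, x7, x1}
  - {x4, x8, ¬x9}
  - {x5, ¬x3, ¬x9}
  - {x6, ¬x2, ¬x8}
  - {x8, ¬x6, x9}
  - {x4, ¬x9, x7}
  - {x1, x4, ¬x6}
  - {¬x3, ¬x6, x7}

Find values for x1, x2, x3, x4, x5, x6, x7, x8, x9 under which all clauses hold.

x1 = F, x2 = T, x3 = F, x4 = T, x5 = F, x6 = F, x7 = T, x8 = F, x9 = F

Branch on x1: take x1 = False.
Set x2 = True and propagate.
For the remaining variables, x3 = False, x4 = True, x5 = False, x6 = False, x7 = True, x8 = False, x9 = False works.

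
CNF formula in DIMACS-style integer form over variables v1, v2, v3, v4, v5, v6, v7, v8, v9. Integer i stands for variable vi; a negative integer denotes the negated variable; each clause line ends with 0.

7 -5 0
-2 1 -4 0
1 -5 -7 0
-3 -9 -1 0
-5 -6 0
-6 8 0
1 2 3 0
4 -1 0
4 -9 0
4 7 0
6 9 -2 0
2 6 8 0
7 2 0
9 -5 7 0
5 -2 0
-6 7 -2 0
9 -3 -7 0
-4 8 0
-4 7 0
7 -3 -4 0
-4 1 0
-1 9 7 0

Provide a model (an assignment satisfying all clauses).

Pure literal: v8 appears only positively; assign v8 = True.
Branch on v1: take v1 = True.
  then v4 is forced to True.
  then v7 is forced to True.
For the remaining variables, v2 = False, v3 = False, v5 = True, v6 = False, v9 = False works.
Every clause has at least one true literal under this assignment.
Check each clause:
  1. {v7, ¬v5} — v7 is true.
  2. {¬v4, v1, ¬v2} — v1 is true.
  3. {¬v7, v1, ¬v5} — v1 is true.
  4. {¬v9, ¬v1, ¬v3} — ¬v3 is true.
  5. {¬v5, ¬v6} — ¬v6 is true.
  6. {v8, ¬v6} — v8 is true.
  7. {v1, v3, v2} — v1 is true.
  8. {v4, ¬v1} — v4 is true.
  9. {¬v9, v4} — v4 is true.
  10. {v7, v4} — v4 is true.
  11. {¬v2, v9, v6} — ¬v2 is true.
  12. {v2, v6, v8} — v8 is true.
  13. {v7, v2} — v7 is true.
  14. {v9, v7, ¬v5} — v7 is true.
  15. {¬v2, v5} — v5 is true.
  16. {¬v2, v7, ¬v6} — ¬v6 is true.
  17. {¬v3, ¬v7, v9} — ¬v3 is true.
  18. {¬v4, v8} — v8 is true.
  19. {v7, ¬v4} — v7 is true.
  20. {v7, ¬v3, ¬v4} — ¬v3 is true.
  21. {¬v4, v1} — v1 is true.
  22. {¬v1, v7, v9} — v7 is true.

v1 = True  v2 = False  v3 = False  v4 = True  v5 = True  v6 = False  v7 = True  v8 = True  v9 = False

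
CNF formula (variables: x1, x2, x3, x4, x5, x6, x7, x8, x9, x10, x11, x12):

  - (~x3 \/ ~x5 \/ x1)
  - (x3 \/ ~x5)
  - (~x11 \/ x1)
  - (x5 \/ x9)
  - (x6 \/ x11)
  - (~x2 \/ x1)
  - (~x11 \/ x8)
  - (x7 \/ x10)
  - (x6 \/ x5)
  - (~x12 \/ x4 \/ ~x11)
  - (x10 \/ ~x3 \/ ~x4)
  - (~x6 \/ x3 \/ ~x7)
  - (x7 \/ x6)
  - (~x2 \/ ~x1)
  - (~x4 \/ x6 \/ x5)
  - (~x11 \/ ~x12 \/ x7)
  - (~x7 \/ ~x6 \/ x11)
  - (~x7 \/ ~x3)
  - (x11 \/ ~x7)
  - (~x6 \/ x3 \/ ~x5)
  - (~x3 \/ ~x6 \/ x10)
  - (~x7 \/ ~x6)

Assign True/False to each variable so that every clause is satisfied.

Pure literal: x2 appears only negated; assign x2 = False.
Pure literal: x8 appears only positively; assign x8 = True.
Branch on x1: take x1 = True.
For the remaining variables, x3 = True, x4 = False, x5 = True, x6 = True, x7 = False, x9 = False, x10 = True, x11 = False, x12 = False works.

x1=T, x2=F, x3=T, x4=F, x5=T, x6=T, x7=F, x8=T, x9=F, x10=T, x11=F, x12=F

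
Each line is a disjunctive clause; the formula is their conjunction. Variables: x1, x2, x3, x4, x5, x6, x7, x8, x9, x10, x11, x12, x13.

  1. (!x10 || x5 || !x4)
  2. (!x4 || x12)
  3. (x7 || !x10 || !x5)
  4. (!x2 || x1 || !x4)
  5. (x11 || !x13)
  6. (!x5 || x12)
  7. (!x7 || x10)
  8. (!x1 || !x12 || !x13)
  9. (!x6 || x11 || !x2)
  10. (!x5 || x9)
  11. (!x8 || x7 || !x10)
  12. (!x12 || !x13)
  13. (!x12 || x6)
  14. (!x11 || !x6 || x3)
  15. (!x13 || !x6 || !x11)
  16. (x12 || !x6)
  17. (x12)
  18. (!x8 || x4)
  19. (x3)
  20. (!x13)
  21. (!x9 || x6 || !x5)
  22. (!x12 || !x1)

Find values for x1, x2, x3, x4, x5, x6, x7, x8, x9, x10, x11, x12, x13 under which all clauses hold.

x1=False  x2=False  x3=True  x4=True  x5=True  x6=True  x7=False  x8=True  x9=True  x10=False  x11=True  x12=True  x13=False

Check each clause:
  1. (!x4 || x5 || !x10) — x5 is true.
  2. (!x4 || x12) — x12 is true.
  3. (!x10 || x7 || !x5) — !x10 is true.
  4. (!x2 || x1 || !x4) — !x2 is true.
  5. (x11 || !x13) — x11 is true.
  6. (x12 || !x5) — x12 is true.
  7. (!x7 || x10) — !x7 is true.
  8. (!x13 || !x1 || !x12) — !x13 is true.
  9. (x11 || !x6 || !x2) — x11 is true.
  10. (x9 || !x5) — x9 is true.
  11. (!x10 || !x8 || x7) — !x10 is true.
  12. (!x12 || !x13) — !x13 is true.
  13. (x6 || !x12) — x6 is true.
  14. (!x11 || x3 || !x6) — x3 is true.
  15. (!x11 || !x6 || !x13) — !x13 is true.
  16. (!x6 || x12) — x12 is true.
  17. (x12) — x12 is true.
  18. (!x8 || x4) — x4 is true.
  19. (x3) — x3 is true.
  20. (!x13) — !x13 is true.
  21. (!x9 || !x5 || x6) — x6 is true.
  22. (!x12 || !x1) — !x1 is true.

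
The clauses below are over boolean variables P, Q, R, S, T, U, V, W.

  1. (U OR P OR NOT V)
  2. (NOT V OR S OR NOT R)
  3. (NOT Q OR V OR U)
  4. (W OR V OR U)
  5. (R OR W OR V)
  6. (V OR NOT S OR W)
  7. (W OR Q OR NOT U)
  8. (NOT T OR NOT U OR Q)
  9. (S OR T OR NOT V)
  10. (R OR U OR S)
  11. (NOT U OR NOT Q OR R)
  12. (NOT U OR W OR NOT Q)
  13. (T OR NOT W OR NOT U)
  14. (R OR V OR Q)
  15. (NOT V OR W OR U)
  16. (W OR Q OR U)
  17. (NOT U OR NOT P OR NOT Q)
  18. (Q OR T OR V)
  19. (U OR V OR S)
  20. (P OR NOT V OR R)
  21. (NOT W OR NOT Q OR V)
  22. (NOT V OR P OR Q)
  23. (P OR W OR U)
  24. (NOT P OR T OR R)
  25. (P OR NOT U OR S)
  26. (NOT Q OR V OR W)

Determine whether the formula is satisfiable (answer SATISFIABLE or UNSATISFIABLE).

Branch on P: take P = True.
Branch on Q: take Q = True.
  then U is forced to False.
  then V is forced to True.
  then W is forced to True.
For the remaining variables, R = True, S = True, T = False works.
So P=1, Q=1, R=1, S=1, T=0, U=0, V=1, W=1 is a satisfying assignment.

SATISFIABLE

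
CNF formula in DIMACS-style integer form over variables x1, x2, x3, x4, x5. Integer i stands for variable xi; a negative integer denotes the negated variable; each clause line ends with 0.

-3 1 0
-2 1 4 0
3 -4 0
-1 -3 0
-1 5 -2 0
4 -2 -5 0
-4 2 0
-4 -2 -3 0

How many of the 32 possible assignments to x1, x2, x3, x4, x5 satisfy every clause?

The models are:
  x1=0 x2=0 x3=0 x4=0 x5=0
  x1=0 x2=0 x3=0 x4=0 x5=1
  x1=1 x2=0 x3=0 x4=0 x5=0
  x1=1 x2=0 x3=0 x4=0 x5=1
Count: 4.

4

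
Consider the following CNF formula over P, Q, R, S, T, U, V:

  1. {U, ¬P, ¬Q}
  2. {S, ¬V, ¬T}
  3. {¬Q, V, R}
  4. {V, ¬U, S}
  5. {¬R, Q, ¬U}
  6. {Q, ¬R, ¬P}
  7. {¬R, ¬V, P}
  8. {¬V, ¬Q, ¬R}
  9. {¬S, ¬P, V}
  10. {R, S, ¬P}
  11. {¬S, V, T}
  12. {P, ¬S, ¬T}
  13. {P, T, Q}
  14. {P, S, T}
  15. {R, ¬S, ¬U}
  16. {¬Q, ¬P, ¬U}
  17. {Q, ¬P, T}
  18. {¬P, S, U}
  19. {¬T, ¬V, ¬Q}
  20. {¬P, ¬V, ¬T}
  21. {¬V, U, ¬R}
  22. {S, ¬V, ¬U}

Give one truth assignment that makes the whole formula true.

P=F  Q=F  R=T  S=F  T=T  U=F  V=F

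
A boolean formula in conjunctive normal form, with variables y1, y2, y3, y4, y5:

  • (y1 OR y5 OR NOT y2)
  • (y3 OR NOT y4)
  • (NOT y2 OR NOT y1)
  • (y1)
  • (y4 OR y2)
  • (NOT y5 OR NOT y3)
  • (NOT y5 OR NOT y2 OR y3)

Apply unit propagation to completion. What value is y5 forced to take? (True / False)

False

(y1) stands alone — y1 = True.
From (NOT y1 OR NOT y2) and y1 = True: y2 = False.
In (y2 OR y4), y2 is now false; y4 must hold, so y4 = True.
In (y3 OR NOT y4), NOT y4 is now false; y3 must hold, so y3 = True.
(NOT y3 OR NOT y5) with y3 = True leaves only NOT y5, so y5 = False.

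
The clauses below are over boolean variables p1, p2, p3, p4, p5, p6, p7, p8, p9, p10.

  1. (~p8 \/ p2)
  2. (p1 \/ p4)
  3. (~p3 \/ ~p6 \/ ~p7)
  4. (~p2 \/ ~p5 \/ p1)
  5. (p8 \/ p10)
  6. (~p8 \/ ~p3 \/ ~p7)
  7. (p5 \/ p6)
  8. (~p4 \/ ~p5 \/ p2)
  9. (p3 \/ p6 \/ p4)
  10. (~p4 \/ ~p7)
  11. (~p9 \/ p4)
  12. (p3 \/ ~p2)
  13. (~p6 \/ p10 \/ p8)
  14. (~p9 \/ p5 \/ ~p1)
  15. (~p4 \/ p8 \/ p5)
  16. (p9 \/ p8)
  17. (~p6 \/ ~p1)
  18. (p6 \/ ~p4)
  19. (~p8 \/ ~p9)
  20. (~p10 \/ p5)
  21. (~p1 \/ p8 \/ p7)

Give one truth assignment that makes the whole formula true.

p1=F, p2=T, p3=T, p4=T, p5=F, p6=T, p7=F, p8=T, p9=F, p10=F

Set p1 = False and propagate.
  then p4 is forced to True.
  then p7 is forced to False.
  then p6 is forced to True.
For the remaining variables, p2 = True, p3 = True, p5 = False, p8 = True, p9 = False, p10 = False works.
Every clause has at least one true literal under this assignment.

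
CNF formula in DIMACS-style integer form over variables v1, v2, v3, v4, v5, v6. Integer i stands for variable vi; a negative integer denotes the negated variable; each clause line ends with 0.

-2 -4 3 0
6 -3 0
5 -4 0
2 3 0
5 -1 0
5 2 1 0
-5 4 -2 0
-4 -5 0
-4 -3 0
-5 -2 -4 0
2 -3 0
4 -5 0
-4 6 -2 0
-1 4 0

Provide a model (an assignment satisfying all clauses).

Try v1 = False.
Set v2 = True and propagate.
Try v3 = False.
  then v4 is forced to False.
  then v5 is forced to False.
v6 is now unconstrained; take v6 = False.

v1 = False  v2 = True  v3 = False  v4 = False  v5 = False  v6 = False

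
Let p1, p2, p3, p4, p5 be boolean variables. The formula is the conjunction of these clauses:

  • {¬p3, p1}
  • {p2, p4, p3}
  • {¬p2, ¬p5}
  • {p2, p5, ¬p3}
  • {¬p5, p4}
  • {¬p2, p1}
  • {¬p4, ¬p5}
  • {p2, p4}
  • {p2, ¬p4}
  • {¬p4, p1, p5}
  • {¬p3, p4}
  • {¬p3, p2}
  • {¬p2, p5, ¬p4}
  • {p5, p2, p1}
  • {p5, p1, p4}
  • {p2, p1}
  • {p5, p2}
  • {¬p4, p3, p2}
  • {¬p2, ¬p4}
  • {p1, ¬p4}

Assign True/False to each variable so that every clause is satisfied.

p1=T  p2=T  p3=F  p4=F  p5=F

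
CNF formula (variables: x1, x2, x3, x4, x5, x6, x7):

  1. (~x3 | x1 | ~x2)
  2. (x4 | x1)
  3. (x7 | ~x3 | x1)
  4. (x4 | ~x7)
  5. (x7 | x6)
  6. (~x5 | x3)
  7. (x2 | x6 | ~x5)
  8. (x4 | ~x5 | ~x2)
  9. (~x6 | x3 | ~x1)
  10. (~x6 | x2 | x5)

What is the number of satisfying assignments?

Split on x1, then x2.
  x1=T, x2=T: 8 of the 32 assignments to (x3,x4,x5,x6,x7) work.
  x1=T, x2=F: 5 of the 32 assignments to (x3,x4,x5,x6,x7) work.
  x1=F, x2=T: remaining (x3,x4,x5,x6,x7) ∈ {(F,T,F,F,T); (F,T,F,T,F); (F,T,F,T,T)} — 3.
  x1=F, x2=F: remaining (x3,x4,x5,x6,x7) ∈ {(F,T,F,F,T); (T,T,F,F,T); (T,T,T,T,T)} — 3.
Total: 8 + 5 + 3 + 3 = 19.

19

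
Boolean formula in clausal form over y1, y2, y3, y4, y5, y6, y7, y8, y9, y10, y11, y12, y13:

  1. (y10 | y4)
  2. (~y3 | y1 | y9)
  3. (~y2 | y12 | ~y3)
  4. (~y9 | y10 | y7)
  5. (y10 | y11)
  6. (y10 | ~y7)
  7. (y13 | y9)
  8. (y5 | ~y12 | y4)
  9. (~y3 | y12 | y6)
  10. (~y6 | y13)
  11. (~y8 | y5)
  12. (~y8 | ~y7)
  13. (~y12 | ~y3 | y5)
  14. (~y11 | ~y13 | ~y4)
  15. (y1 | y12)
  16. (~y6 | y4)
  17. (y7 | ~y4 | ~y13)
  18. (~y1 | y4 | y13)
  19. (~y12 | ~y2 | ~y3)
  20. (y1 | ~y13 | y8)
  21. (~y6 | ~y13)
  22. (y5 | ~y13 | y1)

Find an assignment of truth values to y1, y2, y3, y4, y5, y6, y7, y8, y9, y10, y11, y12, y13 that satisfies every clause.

Pure literal: y3 appears only negated; assign y3 = False.
y5 occurs only positively in the remaining clauses — set y5 = True.
Try y1 = True.
For the remaining variables, y2 = True, y4 = False, y6 = False, y7 = False, y8 = True, y9 = False, y10 = True, y11 = False, y12 = False, y13 = True works.
Check each clause:
  1. (y10 | y4) — y10 is true.
  2. (~y3 | y9 | y1) — ~y3 is true.
  3. (~y3 | ~y2 | y12) — ~y3 is true.
  4. (y10 | ~y9 | y7) — y10 is true.
  5. (y11 | y10) — y10 is true.
  6. (~y7 | y10) — ~y7 is true.
  7. (y13 | y9) — y13 is true.
  8. (y4 | y5 | ~y12) — ~y12 is true.
  9. (y6 | y12 | ~y3) — ~y3 is true.
  10. (~y6 | y13) — ~y6 is true.
  11. (y5 | ~y8) — y5 is true.
  12. (~y7 | ~y8) — ~y7 is true.
  13. (~y12 | ~y3 | y5) — ~y3 is true.
  14. (~y11 | ~y13 | ~y4) — ~y4 is true.
  15. (y12 | y1) — y1 is true.
  16. (y4 | ~y6) — ~y6 is true.
  17. (y7 | ~y13 | ~y4) — ~y4 is true.
  18. (y13 | ~y1 | y4) — y13 is true.
  19. (~y12 | ~y2 | ~y3) — ~y12 is true.
  20. (y8 | ~y13 | y1) — y8 is true.
  21. (~y13 | ~y6) — ~y6 is true.
  22. (~y13 | y5 | y1) — y1 is true.

y1 = True, y2 = True, y3 = False, y4 = False, y5 = True, y6 = False, y7 = False, y8 = True, y9 = False, y10 = True, y11 = False, y12 = False, y13 = True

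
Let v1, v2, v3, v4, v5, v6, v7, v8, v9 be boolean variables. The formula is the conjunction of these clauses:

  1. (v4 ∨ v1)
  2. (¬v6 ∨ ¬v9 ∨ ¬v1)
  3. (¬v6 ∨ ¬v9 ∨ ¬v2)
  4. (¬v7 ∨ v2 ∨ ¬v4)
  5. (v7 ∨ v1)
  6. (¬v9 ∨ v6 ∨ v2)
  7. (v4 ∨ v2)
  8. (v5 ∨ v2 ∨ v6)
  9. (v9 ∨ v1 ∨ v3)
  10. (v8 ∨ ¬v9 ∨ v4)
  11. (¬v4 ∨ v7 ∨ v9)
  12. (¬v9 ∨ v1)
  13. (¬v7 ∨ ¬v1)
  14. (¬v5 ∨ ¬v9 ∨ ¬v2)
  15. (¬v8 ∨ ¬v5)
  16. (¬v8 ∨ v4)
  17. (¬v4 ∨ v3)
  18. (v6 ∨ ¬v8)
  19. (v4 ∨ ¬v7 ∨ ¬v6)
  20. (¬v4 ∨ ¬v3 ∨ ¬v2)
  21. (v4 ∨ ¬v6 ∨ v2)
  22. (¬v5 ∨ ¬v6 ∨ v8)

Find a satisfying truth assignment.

v1=True, v2=True, v3=False, v4=False, v5=False, v6=True, v7=False, v8=False, v9=False

Check each clause:
  1. (v1 ∨ v4) — v1 is true.
  2. (¬v1 ∨ ¬v6 ∨ ¬v9) — ¬v9 is true.
  3. (¬v2 ∨ ¬v9 ∨ ¬v6) — ¬v9 is true.
  4. (v2 ∨ ¬v4 ∨ ¬v7) — ¬v7 is true.
  5. (v1 ∨ v7) — v1 is true.
  6. (v6 ∨ ¬v9 ∨ v2) — v2 is true.
  7. (v2 ∨ v4) — v2 is true.
  8. (v5 ∨ v6 ∨ v2) — v2 is true.
  9. (v1 ∨ v3 ∨ v9) — v1 is true.
  10. (v8 ∨ ¬v9 ∨ v4) — ¬v9 is true.
  11. (v7 ∨ v9 ∨ ¬v4) — ¬v4 is true.
  12. (v1 ∨ ¬v9) — v1 is true.
  13. (¬v1 ∨ ¬v7) — ¬v7 is true.
  14. (¬v5 ∨ ¬v9 ∨ ¬v2) — ¬v5 is true.
  15. (¬v8 ∨ ¬v5) — ¬v8 is true.
  16. (v4 ∨ ¬v8) — ¬v8 is true.
  17. (v3 ∨ ¬v4) — ¬v4 is true.
  18. (¬v8 ∨ v6) — ¬v8 is true.
  19. (¬v6 ∨ ¬v7 ∨ v4) — ¬v7 is true.
  20. (¬v3 ∨ ¬v2 ∨ ¬v4) — ¬v4 is true.
  21. (v4 ∨ ¬v6 ∨ v2) — v2 is true.
  22. (v8 ∨ ¬v6 ∨ ¬v5) — ¬v5 is true.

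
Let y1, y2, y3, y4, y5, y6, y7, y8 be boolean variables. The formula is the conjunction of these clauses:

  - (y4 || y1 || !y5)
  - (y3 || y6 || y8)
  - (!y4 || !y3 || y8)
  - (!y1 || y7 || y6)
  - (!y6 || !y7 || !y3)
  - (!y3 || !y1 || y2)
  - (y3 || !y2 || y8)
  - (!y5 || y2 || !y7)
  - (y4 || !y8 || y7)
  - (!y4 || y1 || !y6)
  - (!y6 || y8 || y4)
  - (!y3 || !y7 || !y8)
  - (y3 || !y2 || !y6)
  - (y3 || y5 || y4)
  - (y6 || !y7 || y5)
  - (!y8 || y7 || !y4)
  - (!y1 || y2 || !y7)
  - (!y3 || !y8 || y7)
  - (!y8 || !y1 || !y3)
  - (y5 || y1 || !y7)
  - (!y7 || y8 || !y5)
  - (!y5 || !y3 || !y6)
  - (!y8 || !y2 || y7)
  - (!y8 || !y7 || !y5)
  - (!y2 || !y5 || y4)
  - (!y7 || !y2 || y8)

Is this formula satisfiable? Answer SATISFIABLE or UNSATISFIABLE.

SATISFIABLE

Set y1 = True and propagate.
Branch on y2: take y2 = False.
  then y3 is forced to False.
  then y7 is forced to False.
  then y6 is forced to True.
Set y4 = True and propagate.
  then y8 is forced to False.
y5 is now unconstrained; take y5 = False.
Every clause has at least one true literal under this assignment.
So y1=T  y2=F  y3=F  y4=T  y5=F  y6=T  y7=F  y8=F is a satisfying assignment.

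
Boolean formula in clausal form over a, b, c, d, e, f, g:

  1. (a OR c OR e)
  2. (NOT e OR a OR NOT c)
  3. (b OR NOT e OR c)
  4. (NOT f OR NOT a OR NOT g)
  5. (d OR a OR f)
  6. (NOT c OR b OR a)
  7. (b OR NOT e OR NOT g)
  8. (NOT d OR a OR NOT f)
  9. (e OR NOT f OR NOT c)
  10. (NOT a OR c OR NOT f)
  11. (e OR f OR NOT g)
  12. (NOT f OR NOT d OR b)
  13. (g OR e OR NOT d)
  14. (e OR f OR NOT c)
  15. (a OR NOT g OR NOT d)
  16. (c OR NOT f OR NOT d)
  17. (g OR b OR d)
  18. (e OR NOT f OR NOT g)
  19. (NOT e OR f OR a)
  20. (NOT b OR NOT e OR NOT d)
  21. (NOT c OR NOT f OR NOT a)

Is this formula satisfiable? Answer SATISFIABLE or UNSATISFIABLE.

Try a = True.
The remaining clauses are satisfied by b = True, c = False, d = False, e = False, f = False, g = False.
Every clause has at least one true literal under this assignment.
So a=T, b=T, c=F, d=F, e=F, f=F, g=F is a satisfying assignment.

SATISFIABLE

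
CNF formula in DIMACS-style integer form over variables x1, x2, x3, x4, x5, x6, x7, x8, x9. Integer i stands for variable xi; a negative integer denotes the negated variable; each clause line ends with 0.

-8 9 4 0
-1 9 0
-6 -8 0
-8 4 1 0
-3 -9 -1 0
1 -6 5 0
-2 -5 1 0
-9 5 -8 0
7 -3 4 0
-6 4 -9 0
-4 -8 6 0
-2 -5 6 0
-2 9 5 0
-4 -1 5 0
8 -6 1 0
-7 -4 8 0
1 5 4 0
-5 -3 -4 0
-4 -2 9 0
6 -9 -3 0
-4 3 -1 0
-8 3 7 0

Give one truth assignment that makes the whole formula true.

x1=False, x2=False, x3=False, x4=True, x5=True, x6=False, x7=False, x8=False, x9=False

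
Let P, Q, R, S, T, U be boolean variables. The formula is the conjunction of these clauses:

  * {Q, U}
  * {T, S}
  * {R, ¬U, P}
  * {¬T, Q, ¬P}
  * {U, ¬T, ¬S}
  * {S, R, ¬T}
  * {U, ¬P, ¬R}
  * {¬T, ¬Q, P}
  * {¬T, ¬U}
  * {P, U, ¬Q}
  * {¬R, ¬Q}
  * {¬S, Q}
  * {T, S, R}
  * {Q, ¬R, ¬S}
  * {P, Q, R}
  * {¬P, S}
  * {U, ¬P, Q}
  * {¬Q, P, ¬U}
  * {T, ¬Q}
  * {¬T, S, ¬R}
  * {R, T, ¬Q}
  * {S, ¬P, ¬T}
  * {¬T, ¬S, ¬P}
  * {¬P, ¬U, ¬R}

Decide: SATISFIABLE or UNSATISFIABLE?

UNSATISFIABLE

P = True:
  propagation gives S=True, Q=True, R=False, T=True; an empty clause results — contradiction.
P = False:
  Q = True:
    propagation gives T=False; an empty clause results — contradiction.
  Q = False:
    propagation gives U=True, R=True, T=False, S=True; an empty clause results — contradiction.
Every branch closes, so no satisfying assignment exists.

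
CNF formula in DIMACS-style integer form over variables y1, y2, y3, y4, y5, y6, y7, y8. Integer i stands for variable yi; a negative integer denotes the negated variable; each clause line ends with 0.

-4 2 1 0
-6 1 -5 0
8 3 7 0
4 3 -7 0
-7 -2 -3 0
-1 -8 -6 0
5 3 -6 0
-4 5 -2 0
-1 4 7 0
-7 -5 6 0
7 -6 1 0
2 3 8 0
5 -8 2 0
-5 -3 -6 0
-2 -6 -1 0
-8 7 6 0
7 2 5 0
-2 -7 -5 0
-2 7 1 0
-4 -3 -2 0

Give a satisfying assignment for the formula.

y1=T, y2=F, y3=T, y4=T, y5=F, y6=T, y7=T, y8=F

Check each clause:
  1. (~y4 | y2 | y1) — y1 is true.
  2. (~y6 | y1 | ~y5) — y1 is true.
  3. (y3 | y8 | y7) — y3 is true.
  4. (y3 | y4 | ~y7) — y3 is true.
  5. (~y2 | ~y7 | ~y3) — ~y2 is true.
  6. (~y6 | ~y8 | ~y1) — ~y8 is true.
  7. (~y6 | y3 | y5) — y3 is true.
  8. (~y4 | y5 | ~y2) — ~y2 is true.
  9. (y4 | ~y1 | y7) — y4 is true.
  10. (y6 | ~y5 | ~y7) — ~y5 is true.
  11. (y1 | ~y6 | y7) — y1 is true.
  12. (y3 | y2 | y8) — y3 is true.
  13. (y5 | ~y8 | y2) — ~y8 is true.
  14. (~y6 | ~y5 | ~y3) — ~y5 is true.
  15. (~y6 | ~y2 | ~y1) — ~y2 is true.
  16. (y7 | y6 | ~y8) — ~y8 is true.
  17. (y2 | y7 | y5) — y7 is true.
  18. (~y5 | ~y7 | ~y2) — ~y5 is true.
  19. (y7 | y1 | ~y2) — y1 is true.
  20. (~y2 | ~y4 | ~y3) — ~y2 is true.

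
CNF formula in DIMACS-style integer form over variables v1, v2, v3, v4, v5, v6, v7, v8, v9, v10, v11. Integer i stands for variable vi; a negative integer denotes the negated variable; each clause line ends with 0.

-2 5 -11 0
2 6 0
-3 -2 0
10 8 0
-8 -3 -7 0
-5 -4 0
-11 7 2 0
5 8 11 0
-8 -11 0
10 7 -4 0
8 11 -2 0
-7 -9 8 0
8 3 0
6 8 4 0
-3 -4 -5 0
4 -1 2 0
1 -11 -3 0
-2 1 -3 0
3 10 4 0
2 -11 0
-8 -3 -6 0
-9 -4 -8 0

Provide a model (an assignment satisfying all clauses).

v1=F  v2=T  v3=F  v4=F  v5=F  v6=T  v7=F  v8=T  v9=F  v10=T  v11=F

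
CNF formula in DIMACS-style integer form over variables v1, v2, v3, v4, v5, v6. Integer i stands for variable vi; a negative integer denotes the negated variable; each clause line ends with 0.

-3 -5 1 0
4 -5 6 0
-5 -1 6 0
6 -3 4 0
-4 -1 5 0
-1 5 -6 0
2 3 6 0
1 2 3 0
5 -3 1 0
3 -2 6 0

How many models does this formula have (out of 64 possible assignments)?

Split on v1, then v3.
  v1=T, v3=T: remaining (v2,v4,v5,v6) ∈ {(F,F,T,T); (F,T,T,T); (T,F,T,T); (T,T,T,T)} — 4.
  v1=T, v3=F: remaining (v2,v4,v5,v6) ∈ {(F,F,T,T); (F,T,T,T); (T,F,T,T); (T,T,T,T)} — 4.
  v1=F, v3=T: a clause becomes empty — 0.
  v1=F, v3=F: remaining (v2,v4,v5,v6) ∈ {(T,F,F,T); (T,F,T,T); (T,T,F,T); (T,T,T,T)} — 4.
Total: 4 + 4 + 0 + 4 = 12.

12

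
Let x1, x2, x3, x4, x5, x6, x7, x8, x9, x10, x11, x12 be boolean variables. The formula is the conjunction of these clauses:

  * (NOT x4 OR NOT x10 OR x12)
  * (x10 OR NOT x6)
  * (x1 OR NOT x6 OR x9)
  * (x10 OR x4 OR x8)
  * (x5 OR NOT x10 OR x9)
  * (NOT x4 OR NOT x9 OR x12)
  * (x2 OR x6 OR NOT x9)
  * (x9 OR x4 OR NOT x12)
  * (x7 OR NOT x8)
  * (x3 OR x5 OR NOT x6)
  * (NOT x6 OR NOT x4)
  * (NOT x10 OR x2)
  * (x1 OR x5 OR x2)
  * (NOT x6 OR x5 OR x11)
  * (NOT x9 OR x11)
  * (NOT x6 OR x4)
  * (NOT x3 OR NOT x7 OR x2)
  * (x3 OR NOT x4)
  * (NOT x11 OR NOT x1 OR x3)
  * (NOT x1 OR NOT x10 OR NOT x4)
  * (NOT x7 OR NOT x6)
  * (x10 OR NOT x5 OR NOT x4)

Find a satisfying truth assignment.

x1=T, x2=T, x3=T, x4=T, x5=F, x6=F, x7=T, x8=F, x9=F, x10=F, x11=T, x12=T

Check each clause:
  1. (x12 OR NOT x4 OR NOT x10) — x12 is true.
  2. (NOT x6 OR x10) — NOT x6 is true.
  3. (x1 OR x9 OR NOT x6) — NOT x6 is true.
  4. (x10 OR x4 OR x8) — x4 is true.
  5. (x5 OR x9 OR NOT x10) — NOT x10 is true.
  6. (x12 OR NOT x4 OR NOT x9) — x12 is true.
  7. (x6 OR x2 OR NOT x9) — x2 is true.
  8. (NOT x12 OR x4 OR x9) — x4 is true.
  9. (x7 OR NOT x8) — NOT x8 is true.
  10. (NOT x6 OR x5 OR x3) — NOT x6 is true.
  11. (NOT x4 OR NOT x6) — NOT x6 is true.
  12. (x2 OR NOT x10) — x2 is true.
  13. (x5 OR x2 OR x1) — x1 is true.
  14. (x11 OR x5 OR NOT x6) — NOT x6 is true.
  15. (NOT x9 OR x11) — x11 is true.
  16. (NOT x6 OR x4) — NOT x6 is true.
  17. (NOT x7 OR x2 OR NOT x3) — x2 is true.
  18. (x3 OR NOT x4) — x3 is true.
  19. (NOT x11 OR NOT x1 OR x3) — x3 is true.
  20. (NOT x1 OR NOT x4 OR NOT x10) — NOT x10 is true.
  21. (NOT x7 OR NOT x6) — NOT x6 is true.
  22. (NOT x4 OR x10 OR NOT x5) — NOT x5 is true.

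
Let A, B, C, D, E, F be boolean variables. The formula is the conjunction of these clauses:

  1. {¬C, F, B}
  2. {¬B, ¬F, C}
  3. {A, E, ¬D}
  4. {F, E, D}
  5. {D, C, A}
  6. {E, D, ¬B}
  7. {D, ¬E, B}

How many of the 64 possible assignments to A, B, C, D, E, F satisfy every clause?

26

Case analysis on D and B:
  D=1, B=1: 9 of the 16 assignments to (A,C,E,F) work.
  D=1, B=0: 9 of the 16 assignments to (A,C,E,F) work.
  D=0, B=1: 5 of the 16 assignments to (A,C,E,F) work.
  D=0, B=0: remaining (A,C,E,F) ∈ {(0,1,0,1); (1,0,0,1); (1,1,0,1)} — 3.
Total: 9 + 9 + 5 + 3 = 26.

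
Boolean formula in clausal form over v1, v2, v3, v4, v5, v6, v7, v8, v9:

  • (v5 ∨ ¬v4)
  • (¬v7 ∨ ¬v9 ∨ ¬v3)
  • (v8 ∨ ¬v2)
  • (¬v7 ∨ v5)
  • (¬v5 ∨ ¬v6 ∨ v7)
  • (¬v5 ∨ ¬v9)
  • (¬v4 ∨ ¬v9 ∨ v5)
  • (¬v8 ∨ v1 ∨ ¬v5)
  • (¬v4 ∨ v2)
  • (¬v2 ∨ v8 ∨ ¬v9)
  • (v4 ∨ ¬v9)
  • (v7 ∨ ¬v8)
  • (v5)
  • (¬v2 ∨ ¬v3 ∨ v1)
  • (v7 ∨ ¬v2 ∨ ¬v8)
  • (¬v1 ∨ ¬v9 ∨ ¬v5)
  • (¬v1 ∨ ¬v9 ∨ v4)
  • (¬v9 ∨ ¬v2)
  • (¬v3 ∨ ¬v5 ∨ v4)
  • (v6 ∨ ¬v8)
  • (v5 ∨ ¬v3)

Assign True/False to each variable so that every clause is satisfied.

The clause (v5) is unit: v5 must be True.
(¬v9) is a unit clause, so v9 = False.
Pure literal: v1 appears only positively; assign v1 = True.
Pure literal: v3 appears only negated; assign v3 = False.
Try v2 = False.
  then v4 is forced to False.
The remaining clauses are satisfied by v6 = False, v7 = True, v8 = False.

v1=T  v2=F  v3=F  v4=F  v5=T  v6=F  v7=T  v8=F  v9=F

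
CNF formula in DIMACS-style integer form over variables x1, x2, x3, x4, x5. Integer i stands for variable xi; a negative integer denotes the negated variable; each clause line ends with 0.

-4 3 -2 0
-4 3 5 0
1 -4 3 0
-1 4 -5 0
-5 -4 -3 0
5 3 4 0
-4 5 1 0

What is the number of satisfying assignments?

11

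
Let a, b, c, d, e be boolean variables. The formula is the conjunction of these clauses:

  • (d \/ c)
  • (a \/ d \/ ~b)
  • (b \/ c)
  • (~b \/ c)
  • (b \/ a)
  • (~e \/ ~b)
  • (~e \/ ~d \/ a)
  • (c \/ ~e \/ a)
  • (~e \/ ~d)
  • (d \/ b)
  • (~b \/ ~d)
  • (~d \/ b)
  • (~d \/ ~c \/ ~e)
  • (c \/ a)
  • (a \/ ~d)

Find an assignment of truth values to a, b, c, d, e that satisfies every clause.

a = 1, b = 1, c = 1, d = 0, e = 0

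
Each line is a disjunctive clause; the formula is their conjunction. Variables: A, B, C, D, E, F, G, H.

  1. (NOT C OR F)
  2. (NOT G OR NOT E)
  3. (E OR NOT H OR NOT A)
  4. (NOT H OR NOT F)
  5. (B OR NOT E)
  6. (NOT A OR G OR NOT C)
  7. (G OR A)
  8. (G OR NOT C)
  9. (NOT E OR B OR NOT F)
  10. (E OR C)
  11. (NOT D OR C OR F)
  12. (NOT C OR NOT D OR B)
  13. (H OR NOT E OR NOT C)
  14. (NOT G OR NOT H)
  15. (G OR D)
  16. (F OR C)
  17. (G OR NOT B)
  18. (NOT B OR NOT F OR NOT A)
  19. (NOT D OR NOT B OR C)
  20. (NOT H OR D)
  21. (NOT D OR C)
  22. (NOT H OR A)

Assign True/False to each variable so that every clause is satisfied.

Branch on A: take A = True.
The remaining clauses are satisfied by B = False, C = True, D = False, E = False, F = True, G = True, H = False.

A=True, B=False, C=True, D=False, E=False, F=True, G=True, H=False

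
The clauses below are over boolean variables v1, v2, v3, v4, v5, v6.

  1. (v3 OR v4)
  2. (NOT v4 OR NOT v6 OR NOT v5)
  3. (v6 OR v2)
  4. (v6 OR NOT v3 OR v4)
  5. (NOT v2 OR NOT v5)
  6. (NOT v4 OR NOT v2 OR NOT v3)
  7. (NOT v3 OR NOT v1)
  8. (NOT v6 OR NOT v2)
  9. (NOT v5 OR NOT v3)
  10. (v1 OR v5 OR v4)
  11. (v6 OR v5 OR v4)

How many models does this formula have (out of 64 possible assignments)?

Satisfying assignments:
  v1=0 v2=0 v3=0 v4=1 v5=0 v6=1
  v1=0 v2=0 v3=1 v4=1 v5=0 v6=1
  v1=0 v2=1 v3=0 v4=1 v5=0 v6=0
  v1=1 v2=0 v3=0 v4=1 v5=0 v6=1
  v1=1 v2=1 v3=0 v4=1 v5=0 v6=0
That's 5 in total.

5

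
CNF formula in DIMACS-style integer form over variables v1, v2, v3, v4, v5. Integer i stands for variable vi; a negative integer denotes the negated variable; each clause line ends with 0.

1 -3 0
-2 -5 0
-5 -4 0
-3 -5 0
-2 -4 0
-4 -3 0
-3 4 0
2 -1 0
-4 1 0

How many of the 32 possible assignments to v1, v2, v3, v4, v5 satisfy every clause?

4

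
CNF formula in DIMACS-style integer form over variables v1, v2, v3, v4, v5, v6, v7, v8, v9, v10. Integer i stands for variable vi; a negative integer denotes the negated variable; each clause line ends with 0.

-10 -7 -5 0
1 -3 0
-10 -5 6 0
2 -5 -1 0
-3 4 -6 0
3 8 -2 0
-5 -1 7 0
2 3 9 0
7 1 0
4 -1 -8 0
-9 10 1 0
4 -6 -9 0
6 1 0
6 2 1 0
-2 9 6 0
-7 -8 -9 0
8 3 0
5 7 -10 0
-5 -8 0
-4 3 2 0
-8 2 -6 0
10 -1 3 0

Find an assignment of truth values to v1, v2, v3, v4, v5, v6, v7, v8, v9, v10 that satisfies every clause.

v1 = True, v2 = True, v3 = True, v4 = False, v5 = True, v6 = False, v7 = True, v8 = False, v9 = True, v10 = False

Check each clause:
  1. (!v7 || !v5 || !v10) — !v10 is true.
  2. (v1 || !v3) — v1 is true.
  3. (!v5 || !v10 || v6) — !v10 is true.
  4. (v2 || !v5 || !v1) — v2 is true.
  5. (v4 || !v6 || !v3) — !v6 is true.
  6. (v8 || v3 || !v2) — v3 is true.
  7. (!v5 || !v1 || v7) — v7 is true.
  8. (v9 || v2 || v3) — v9 is true.
  9. (v1 || v7) — v1 is true.
  10. (v4 || !v8 || !v1) — !v8 is true.
  11. (v1 || !v9 || v10) — v1 is true.
  12. (v4 || !v9 || !v6) — !v6 is true.
  13. (v1 || v6) — v1 is true.
  14. (v6 || v1 || v2) — v1 is true.
  15. (v6 || !v2 || v9) — v9 is true.
  16. (!v7 || !v8 || !v9) — !v8 is true.
  17. (v3 || v8) — v3 is true.
  18. (v7 || v5 || !v10) — v5 is true.
  19. (!v8 || !v5) — !v8 is true.
  20. (!v4 || v2 || v3) — v2 is true.
  21. (!v6 || v2 || !v8) — !v8 is true.
  22. (!v1 || v3 || v10) — v3 is true.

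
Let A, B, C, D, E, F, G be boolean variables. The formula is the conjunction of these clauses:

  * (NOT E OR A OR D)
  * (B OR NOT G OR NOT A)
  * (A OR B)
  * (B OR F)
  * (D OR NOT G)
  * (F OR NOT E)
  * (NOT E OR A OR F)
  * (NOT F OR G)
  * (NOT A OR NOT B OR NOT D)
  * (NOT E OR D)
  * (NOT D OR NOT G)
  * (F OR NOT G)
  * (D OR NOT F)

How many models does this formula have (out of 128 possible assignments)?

6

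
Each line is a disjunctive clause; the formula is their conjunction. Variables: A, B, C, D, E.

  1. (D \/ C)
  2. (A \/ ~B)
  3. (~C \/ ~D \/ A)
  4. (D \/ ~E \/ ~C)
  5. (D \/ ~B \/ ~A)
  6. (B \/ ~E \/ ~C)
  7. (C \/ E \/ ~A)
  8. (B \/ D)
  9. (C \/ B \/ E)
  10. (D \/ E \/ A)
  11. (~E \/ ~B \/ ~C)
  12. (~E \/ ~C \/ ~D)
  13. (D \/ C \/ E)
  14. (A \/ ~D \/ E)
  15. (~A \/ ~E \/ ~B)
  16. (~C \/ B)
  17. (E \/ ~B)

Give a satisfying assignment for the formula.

A = False, B = False, C = False, D = True, E = True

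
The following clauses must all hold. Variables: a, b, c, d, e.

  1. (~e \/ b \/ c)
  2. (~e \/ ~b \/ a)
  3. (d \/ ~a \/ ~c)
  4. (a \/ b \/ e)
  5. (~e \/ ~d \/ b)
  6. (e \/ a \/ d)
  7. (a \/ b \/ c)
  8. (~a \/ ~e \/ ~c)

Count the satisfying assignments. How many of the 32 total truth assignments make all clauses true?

11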